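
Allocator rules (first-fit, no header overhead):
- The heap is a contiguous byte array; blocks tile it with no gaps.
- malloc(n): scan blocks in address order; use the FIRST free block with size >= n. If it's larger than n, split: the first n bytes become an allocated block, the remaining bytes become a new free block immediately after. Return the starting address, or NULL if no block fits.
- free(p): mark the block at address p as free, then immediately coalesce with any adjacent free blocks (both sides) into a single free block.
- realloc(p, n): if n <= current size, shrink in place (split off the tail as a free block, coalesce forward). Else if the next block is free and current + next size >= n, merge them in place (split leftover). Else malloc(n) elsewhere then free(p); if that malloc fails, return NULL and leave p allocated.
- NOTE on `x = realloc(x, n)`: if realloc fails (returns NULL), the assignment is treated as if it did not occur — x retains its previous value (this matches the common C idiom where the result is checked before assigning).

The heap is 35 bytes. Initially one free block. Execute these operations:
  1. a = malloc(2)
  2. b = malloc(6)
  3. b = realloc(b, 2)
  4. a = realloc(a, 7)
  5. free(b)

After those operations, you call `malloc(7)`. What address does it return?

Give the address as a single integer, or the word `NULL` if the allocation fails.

Answer: 11

Derivation:
Op 1: a = malloc(2) -> a = 0; heap: [0-1 ALLOC][2-34 FREE]
Op 2: b = malloc(6) -> b = 2; heap: [0-1 ALLOC][2-7 ALLOC][8-34 FREE]
Op 3: b = realloc(b, 2) -> b = 2; heap: [0-1 ALLOC][2-3 ALLOC][4-34 FREE]
Op 4: a = realloc(a, 7) -> a = 4; heap: [0-1 FREE][2-3 ALLOC][4-10 ALLOC][11-34 FREE]
Op 5: free(b) -> (freed b); heap: [0-3 FREE][4-10 ALLOC][11-34 FREE]
malloc(7): first-fit scan over [0-3 FREE][4-10 ALLOC][11-34 FREE] -> 11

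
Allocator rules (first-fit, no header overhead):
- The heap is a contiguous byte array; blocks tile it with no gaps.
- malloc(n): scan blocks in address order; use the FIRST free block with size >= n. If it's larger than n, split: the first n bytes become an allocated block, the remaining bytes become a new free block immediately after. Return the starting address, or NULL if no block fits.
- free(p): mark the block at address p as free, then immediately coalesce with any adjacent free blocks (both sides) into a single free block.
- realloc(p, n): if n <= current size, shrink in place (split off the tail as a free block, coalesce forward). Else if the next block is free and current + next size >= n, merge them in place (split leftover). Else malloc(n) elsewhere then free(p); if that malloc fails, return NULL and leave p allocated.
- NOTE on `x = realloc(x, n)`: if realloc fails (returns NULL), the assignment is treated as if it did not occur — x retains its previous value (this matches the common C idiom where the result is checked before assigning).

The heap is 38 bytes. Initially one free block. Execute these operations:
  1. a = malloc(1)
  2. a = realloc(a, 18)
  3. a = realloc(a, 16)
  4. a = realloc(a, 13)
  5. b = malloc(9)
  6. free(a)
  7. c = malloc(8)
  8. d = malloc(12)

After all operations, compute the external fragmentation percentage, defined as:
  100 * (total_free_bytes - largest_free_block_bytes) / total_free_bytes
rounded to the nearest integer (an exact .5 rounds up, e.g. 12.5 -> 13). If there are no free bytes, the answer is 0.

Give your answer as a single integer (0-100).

Answer: 44

Derivation:
Op 1: a = malloc(1) -> a = 0; heap: [0-0 ALLOC][1-37 FREE]
Op 2: a = realloc(a, 18) -> a = 0; heap: [0-17 ALLOC][18-37 FREE]
Op 3: a = realloc(a, 16) -> a = 0; heap: [0-15 ALLOC][16-37 FREE]
Op 4: a = realloc(a, 13) -> a = 0; heap: [0-12 ALLOC][13-37 FREE]
Op 5: b = malloc(9) -> b = 13; heap: [0-12 ALLOC][13-21 ALLOC][22-37 FREE]
Op 6: free(a) -> (freed a); heap: [0-12 FREE][13-21 ALLOC][22-37 FREE]
Op 7: c = malloc(8) -> c = 0; heap: [0-7 ALLOC][8-12 FREE][13-21 ALLOC][22-37 FREE]
Op 8: d = malloc(12) -> d = 22; heap: [0-7 ALLOC][8-12 FREE][13-21 ALLOC][22-33 ALLOC][34-37 FREE]
Free blocks: [5 4] total_free=9 largest=5 -> 100*(9-5)/9 = 400/9 ≈ 44.444 -> rounds to 44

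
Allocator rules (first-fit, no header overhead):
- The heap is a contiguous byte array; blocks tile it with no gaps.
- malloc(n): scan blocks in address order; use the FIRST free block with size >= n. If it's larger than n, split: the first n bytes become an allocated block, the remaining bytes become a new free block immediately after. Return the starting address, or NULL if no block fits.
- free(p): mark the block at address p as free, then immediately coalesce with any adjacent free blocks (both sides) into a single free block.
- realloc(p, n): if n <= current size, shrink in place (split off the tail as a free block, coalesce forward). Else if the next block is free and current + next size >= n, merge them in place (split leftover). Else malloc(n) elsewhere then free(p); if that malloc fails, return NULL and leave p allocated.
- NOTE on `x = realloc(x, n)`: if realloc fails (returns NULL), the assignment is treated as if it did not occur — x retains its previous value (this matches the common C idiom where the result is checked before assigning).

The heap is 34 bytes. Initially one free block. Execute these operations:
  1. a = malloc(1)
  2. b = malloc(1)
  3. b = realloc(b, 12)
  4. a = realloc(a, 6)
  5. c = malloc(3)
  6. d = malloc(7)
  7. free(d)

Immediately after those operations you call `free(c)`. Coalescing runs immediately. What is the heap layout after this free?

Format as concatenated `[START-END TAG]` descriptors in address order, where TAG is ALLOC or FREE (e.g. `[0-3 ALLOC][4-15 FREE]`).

Answer: [0-0 FREE][1-12 ALLOC][13-18 ALLOC][19-33 FREE]

Derivation:
Op 1: a = malloc(1) -> a = 0; heap: [0-0 ALLOC][1-33 FREE]
Op 2: b = malloc(1) -> b = 1; heap: [0-0 ALLOC][1-1 ALLOC][2-33 FREE]
Op 3: b = realloc(b, 12) -> b = 1; heap: [0-0 ALLOC][1-12 ALLOC][13-33 FREE]
Op 4: a = realloc(a, 6) -> a = 13; heap: [0-0 FREE][1-12 ALLOC][13-18 ALLOC][19-33 FREE]
Op 5: c = malloc(3) -> c = 19; heap: [0-0 FREE][1-12 ALLOC][13-18 ALLOC][19-21 ALLOC][22-33 FREE]
Op 6: d = malloc(7) -> d = 22; heap: [0-0 FREE][1-12 ALLOC][13-18 ALLOC][19-21 ALLOC][22-28 ALLOC][29-33 FREE]
Op 7: free(d) -> (freed d); heap: [0-0 FREE][1-12 ALLOC][13-18 ALLOC][19-21 ALLOC][22-33 FREE]
free(c): c = 19 -> block [19-21 ALLOC]; mark free, coalesce with adjacent free neighbors -> [0-0 FREE][1-12 ALLOC][13-18 ALLOC][19-33 FREE]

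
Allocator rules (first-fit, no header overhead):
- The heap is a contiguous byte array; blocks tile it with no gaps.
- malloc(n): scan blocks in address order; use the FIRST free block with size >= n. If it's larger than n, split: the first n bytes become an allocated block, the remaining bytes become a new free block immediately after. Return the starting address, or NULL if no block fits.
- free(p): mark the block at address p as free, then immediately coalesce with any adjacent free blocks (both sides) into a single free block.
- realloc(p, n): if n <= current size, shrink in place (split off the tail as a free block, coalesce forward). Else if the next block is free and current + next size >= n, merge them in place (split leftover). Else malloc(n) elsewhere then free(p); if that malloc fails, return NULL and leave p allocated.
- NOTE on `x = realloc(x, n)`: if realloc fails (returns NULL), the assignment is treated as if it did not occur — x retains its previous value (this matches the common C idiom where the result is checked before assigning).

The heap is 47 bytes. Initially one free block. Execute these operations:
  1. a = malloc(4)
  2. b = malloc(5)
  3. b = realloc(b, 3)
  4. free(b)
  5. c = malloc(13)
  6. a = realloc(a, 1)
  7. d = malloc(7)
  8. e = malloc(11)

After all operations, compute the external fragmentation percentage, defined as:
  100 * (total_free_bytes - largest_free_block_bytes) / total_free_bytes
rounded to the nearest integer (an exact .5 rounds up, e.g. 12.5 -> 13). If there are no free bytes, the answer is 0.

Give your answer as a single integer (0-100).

Op 1: a = malloc(4) -> a = 0; heap: [0-3 ALLOC][4-46 FREE]
Op 2: b = malloc(5) -> b = 4; heap: [0-3 ALLOC][4-8 ALLOC][9-46 FREE]
Op 3: b = realloc(b, 3) -> b = 4; heap: [0-3 ALLOC][4-6 ALLOC][7-46 FREE]
Op 4: free(b) -> (freed b); heap: [0-3 ALLOC][4-46 FREE]
Op 5: c = malloc(13) -> c = 4; heap: [0-3 ALLOC][4-16 ALLOC][17-46 FREE]
Op 6: a = realloc(a, 1) -> a = 0; heap: [0-0 ALLOC][1-3 FREE][4-16 ALLOC][17-46 FREE]
Op 7: d = malloc(7) -> d = 17; heap: [0-0 ALLOC][1-3 FREE][4-16 ALLOC][17-23 ALLOC][24-46 FREE]
Op 8: e = malloc(11) -> e = 24; heap: [0-0 ALLOC][1-3 FREE][4-16 ALLOC][17-23 ALLOC][24-34 ALLOC][35-46 FREE]
Free blocks: [3 12] total_free=15 largest=12 -> 100*(15-12)/15 = 300/15 = 20

Answer: 20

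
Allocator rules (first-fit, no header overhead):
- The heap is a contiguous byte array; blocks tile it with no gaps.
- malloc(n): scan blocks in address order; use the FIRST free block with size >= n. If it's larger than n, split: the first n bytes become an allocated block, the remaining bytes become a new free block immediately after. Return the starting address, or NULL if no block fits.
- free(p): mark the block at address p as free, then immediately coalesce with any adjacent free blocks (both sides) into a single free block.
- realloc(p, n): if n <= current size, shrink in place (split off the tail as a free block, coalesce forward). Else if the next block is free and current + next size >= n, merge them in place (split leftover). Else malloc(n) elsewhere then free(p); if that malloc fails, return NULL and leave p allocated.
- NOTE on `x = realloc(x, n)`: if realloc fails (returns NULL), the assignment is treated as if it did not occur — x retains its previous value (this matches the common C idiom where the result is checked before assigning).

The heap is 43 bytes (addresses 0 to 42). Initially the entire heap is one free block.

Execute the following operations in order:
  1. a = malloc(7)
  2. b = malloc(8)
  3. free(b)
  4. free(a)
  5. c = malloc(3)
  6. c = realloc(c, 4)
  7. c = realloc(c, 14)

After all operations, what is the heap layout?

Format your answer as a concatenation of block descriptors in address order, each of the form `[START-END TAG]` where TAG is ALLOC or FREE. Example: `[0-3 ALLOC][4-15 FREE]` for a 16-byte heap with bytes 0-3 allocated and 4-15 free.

Op 1: a = malloc(7) -> a = 0; heap: [0-6 ALLOC][7-42 FREE]
Op 2: b = malloc(8) -> b = 7; heap: [0-6 ALLOC][7-14 ALLOC][15-42 FREE]
Op 3: free(b) -> (freed b); heap: [0-6 ALLOC][7-42 FREE]
Op 4: free(a) -> (freed a); heap: [0-42 FREE]
Op 5: c = malloc(3) -> c = 0; heap: [0-2 ALLOC][3-42 FREE]
Op 6: c = realloc(c, 4) -> c = 0; heap: [0-3 ALLOC][4-42 FREE]
Op 7: c = realloc(c, 14) -> c = 0; heap: [0-13 ALLOC][14-42 FREE]

Answer: [0-13 ALLOC][14-42 FREE]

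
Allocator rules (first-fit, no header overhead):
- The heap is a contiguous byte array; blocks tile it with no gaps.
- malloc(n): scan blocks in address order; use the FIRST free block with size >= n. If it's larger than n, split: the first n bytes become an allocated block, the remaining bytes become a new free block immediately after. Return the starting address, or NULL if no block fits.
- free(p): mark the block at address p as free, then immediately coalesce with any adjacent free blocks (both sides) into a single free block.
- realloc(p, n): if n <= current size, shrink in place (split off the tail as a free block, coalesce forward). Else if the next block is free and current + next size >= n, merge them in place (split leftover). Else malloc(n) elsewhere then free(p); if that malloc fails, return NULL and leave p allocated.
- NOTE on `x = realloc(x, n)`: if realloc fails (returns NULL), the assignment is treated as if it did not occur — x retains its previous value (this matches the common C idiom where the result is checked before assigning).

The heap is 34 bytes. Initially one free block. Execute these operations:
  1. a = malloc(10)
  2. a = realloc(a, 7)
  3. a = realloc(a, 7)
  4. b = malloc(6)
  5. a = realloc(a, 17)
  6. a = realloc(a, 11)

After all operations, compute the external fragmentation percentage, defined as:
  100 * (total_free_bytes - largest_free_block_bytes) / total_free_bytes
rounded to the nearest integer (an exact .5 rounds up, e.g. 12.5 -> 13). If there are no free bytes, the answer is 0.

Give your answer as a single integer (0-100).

Answer: 41

Derivation:
Op 1: a = malloc(10) -> a = 0; heap: [0-9 ALLOC][10-33 FREE]
Op 2: a = realloc(a, 7) -> a = 0; heap: [0-6 ALLOC][7-33 FREE]
Op 3: a = realloc(a, 7) -> a = 0; heap: [0-6 ALLOC][7-33 FREE]
Op 4: b = malloc(6) -> b = 7; heap: [0-6 ALLOC][7-12 ALLOC][13-33 FREE]
Op 5: a = realloc(a, 17) -> a = 13; heap: [0-6 FREE][7-12 ALLOC][13-29 ALLOC][30-33 FREE]
Op 6: a = realloc(a, 11) -> a = 13; heap: [0-6 FREE][7-12 ALLOC][13-23 ALLOC][24-33 FREE]
Free blocks: [7 10] total_free=17 largest=10 -> 100*(17-10)/17 = 700/17 ≈ 41.176 -> rounds to 41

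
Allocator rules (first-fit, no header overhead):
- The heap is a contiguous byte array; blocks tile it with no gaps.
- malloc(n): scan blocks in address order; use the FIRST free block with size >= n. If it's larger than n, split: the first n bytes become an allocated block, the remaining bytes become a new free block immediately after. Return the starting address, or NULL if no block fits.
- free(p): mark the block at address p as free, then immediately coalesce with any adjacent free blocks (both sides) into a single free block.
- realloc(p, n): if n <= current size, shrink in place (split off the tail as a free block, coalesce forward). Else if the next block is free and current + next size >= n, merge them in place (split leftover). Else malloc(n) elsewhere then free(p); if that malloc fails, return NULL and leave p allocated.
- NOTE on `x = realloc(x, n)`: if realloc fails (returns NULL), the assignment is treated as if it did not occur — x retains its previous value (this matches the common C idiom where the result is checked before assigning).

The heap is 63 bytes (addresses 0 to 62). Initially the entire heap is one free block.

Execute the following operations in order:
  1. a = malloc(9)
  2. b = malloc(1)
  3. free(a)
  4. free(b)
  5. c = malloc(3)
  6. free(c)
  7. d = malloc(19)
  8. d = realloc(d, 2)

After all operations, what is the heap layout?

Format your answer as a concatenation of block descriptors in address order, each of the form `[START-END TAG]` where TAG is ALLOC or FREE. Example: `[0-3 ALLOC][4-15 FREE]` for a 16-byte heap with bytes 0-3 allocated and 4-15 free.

Op 1: a = malloc(9) -> a = 0; heap: [0-8 ALLOC][9-62 FREE]
Op 2: b = malloc(1) -> b = 9; heap: [0-8 ALLOC][9-9 ALLOC][10-62 FREE]
Op 3: free(a) -> (freed a); heap: [0-8 FREE][9-9 ALLOC][10-62 FREE]
Op 4: free(b) -> (freed b); heap: [0-62 FREE]
Op 5: c = malloc(3) -> c = 0; heap: [0-2 ALLOC][3-62 FREE]
Op 6: free(c) -> (freed c); heap: [0-62 FREE]
Op 7: d = malloc(19) -> d = 0; heap: [0-18 ALLOC][19-62 FREE]
Op 8: d = realloc(d, 2) -> d = 0; heap: [0-1 ALLOC][2-62 FREE]

Answer: [0-1 ALLOC][2-62 FREE]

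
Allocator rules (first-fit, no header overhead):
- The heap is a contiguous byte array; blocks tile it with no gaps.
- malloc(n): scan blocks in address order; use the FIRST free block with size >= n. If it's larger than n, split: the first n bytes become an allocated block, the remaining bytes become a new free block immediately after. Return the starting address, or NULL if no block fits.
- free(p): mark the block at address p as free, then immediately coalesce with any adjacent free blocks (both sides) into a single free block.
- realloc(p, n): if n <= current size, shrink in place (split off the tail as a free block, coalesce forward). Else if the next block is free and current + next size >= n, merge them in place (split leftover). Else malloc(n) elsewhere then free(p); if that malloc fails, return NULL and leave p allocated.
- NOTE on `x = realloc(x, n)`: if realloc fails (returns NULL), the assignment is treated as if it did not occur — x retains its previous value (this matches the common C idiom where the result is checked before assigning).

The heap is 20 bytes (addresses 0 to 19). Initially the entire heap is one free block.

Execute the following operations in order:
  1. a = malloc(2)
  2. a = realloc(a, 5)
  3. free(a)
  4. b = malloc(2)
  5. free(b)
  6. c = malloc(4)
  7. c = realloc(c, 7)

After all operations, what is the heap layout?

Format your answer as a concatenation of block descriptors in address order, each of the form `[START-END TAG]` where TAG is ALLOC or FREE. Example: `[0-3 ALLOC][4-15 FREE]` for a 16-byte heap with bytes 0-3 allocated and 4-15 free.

Op 1: a = malloc(2) -> a = 0; heap: [0-1 ALLOC][2-19 FREE]
Op 2: a = realloc(a, 5) -> a = 0; heap: [0-4 ALLOC][5-19 FREE]
Op 3: free(a) -> (freed a); heap: [0-19 FREE]
Op 4: b = malloc(2) -> b = 0; heap: [0-1 ALLOC][2-19 FREE]
Op 5: free(b) -> (freed b); heap: [0-19 FREE]
Op 6: c = malloc(4) -> c = 0; heap: [0-3 ALLOC][4-19 FREE]
Op 7: c = realloc(c, 7) -> c = 0; heap: [0-6 ALLOC][7-19 FREE]

Answer: [0-6 ALLOC][7-19 FREE]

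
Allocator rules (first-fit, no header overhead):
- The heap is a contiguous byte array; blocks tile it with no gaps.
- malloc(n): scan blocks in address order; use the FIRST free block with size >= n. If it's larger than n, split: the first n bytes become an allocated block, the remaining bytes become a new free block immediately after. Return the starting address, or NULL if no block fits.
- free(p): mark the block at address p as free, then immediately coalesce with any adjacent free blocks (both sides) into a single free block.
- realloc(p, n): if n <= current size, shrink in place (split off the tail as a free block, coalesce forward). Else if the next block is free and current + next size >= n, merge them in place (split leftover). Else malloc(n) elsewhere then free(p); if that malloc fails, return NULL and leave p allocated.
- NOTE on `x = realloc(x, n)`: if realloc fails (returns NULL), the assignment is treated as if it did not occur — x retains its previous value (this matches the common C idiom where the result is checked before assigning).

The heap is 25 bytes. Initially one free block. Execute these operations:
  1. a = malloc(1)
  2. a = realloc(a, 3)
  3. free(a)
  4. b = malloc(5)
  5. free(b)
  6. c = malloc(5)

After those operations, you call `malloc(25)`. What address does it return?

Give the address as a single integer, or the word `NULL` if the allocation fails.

Op 1: a = malloc(1) -> a = 0; heap: [0-0 ALLOC][1-24 FREE]
Op 2: a = realloc(a, 3) -> a = 0; heap: [0-2 ALLOC][3-24 FREE]
Op 3: free(a) -> (freed a); heap: [0-24 FREE]
Op 4: b = malloc(5) -> b = 0; heap: [0-4 ALLOC][5-24 FREE]
Op 5: free(b) -> (freed b); heap: [0-24 FREE]
Op 6: c = malloc(5) -> c = 0; heap: [0-4 ALLOC][5-24 FREE]
malloc(25): first-fit scan over [0-4 ALLOC][5-24 FREE] -> NULL

Answer: NULL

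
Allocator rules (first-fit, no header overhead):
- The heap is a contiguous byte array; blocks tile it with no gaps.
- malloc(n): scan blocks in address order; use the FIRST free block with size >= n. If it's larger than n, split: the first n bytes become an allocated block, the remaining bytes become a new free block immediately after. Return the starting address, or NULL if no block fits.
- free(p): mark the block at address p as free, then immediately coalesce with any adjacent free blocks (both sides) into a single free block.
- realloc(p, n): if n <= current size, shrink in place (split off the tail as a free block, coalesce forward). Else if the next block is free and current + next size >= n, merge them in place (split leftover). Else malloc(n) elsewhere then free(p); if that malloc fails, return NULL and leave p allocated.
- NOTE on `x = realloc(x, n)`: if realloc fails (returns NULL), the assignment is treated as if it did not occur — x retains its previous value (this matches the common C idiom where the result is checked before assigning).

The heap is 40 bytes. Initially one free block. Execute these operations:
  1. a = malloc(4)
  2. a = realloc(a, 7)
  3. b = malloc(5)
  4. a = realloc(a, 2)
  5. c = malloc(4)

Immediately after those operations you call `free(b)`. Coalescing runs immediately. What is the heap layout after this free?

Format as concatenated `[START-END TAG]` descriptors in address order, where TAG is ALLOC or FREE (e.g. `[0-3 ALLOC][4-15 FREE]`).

Answer: [0-1 ALLOC][2-5 ALLOC][6-39 FREE]

Derivation:
Op 1: a = malloc(4) -> a = 0; heap: [0-3 ALLOC][4-39 FREE]
Op 2: a = realloc(a, 7) -> a = 0; heap: [0-6 ALLOC][7-39 FREE]
Op 3: b = malloc(5) -> b = 7; heap: [0-6 ALLOC][7-11 ALLOC][12-39 FREE]
Op 4: a = realloc(a, 2) -> a = 0; heap: [0-1 ALLOC][2-6 FREE][7-11 ALLOC][12-39 FREE]
Op 5: c = malloc(4) -> c = 2; heap: [0-1 ALLOC][2-5 ALLOC][6-6 FREE][7-11 ALLOC][12-39 FREE]
free(b): b = 7 -> block [7-11 ALLOC]; mark free, coalesce with adjacent free neighbors -> [0-1 ALLOC][2-5 ALLOC][6-39 FREE]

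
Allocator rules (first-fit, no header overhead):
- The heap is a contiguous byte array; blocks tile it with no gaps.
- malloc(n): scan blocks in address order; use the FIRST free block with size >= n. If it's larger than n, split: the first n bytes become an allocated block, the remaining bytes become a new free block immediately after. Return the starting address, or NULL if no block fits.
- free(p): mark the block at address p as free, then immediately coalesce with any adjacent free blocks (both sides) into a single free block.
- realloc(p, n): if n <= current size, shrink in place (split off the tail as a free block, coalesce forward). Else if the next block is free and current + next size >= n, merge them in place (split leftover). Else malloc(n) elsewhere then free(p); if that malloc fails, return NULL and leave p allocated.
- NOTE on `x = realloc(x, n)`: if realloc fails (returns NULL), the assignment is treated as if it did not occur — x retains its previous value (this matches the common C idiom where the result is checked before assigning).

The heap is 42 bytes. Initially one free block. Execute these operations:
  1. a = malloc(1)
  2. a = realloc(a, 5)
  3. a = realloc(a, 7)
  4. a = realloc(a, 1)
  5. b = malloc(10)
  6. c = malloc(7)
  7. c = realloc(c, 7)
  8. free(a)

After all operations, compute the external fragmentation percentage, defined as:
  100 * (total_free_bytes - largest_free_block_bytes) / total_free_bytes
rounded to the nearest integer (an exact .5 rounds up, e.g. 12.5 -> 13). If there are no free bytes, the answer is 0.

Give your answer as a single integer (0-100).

Answer: 4

Derivation:
Op 1: a = malloc(1) -> a = 0; heap: [0-0 ALLOC][1-41 FREE]
Op 2: a = realloc(a, 5) -> a = 0; heap: [0-4 ALLOC][5-41 FREE]
Op 3: a = realloc(a, 7) -> a = 0; heap: [0-6 ALLOC][7-41 FREE]
Op 4: a = realloc(a, 1) -> a = 0; heap: [0-0 ALLOC][1-41 FREE]
Op 5: b = malloc(10) -> b = 1; heap: [0-0 ALLOC][1-10 ALLOC][11-41 FREE]
Op 6: c = malloc(7) -> c = 11; heap: [0-0 ALLOC][1-10 ALLOC][11-17 ALLOC][18-41 FREE]
Op 7: c = realloc(c, 7) -> c = 11; heap: [0-0 ALLOC][1-10 ALLOC][11-17 ALLOC][18-41 FREE]
Op 8: free(a) -> (freed a); heap: [0-0 FREE][1-10 ALLOC][11-17 ALLOC][18-41 FREE]
Free blocks: [1 24] total_free=25 largest=24 -> 100*(25-24)/25 = 100/25 = 4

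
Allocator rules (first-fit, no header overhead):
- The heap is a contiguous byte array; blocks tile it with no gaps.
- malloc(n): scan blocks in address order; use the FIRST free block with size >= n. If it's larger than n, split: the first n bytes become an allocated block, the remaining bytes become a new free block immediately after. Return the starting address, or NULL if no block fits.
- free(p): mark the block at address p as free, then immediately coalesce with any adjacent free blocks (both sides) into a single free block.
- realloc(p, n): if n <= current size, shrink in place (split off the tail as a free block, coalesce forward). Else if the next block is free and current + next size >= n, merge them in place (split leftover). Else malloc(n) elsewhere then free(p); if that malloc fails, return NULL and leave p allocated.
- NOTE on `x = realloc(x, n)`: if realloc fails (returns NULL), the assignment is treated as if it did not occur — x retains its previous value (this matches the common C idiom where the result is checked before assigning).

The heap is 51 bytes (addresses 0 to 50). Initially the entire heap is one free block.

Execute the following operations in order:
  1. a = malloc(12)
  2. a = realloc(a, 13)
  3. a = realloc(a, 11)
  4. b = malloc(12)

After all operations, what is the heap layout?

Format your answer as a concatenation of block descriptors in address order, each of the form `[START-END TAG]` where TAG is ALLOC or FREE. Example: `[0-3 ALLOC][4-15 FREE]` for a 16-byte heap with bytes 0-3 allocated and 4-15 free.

Answer: [0-10 ALLOC][11-22 ALLOC][23-50 FREE]

Derivation:
Op 1: a = malloc(12) -> a = 0; heap: [0-11 ALLOC][12-50 FREE]
Op 2: a = realloc(a, 13) -> a = 0; heap: [0-12 ALLOC][13-50 FREE]
Op 3: a = realloc(a, 11) -> a = 0; heap: [0-10 ALLOC][11-50 FREE]
Op 4: b = malloc(12) -> b = 11; heap: [0-10 ALLOC][11-22 ALLOC][23-50 FREE]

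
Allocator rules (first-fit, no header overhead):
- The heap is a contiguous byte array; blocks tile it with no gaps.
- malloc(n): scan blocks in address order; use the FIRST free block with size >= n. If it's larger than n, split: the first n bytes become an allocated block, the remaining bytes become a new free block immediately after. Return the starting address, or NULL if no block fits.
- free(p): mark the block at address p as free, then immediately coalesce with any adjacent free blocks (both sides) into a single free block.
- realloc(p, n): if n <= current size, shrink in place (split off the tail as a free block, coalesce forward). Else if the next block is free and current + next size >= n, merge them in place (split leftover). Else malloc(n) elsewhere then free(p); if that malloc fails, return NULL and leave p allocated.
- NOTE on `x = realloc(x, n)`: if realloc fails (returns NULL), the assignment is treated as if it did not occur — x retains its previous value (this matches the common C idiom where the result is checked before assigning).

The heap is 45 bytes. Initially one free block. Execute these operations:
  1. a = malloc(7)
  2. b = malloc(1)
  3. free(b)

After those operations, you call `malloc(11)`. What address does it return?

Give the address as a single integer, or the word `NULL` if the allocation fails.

Op 1: a = malloc(7) -> a = 0; heap: [0-6 ALLOC][7-44 FREE]
Op 2: b = malloc(1) -> b = 7; heap: [0-6 ALLOC][7-7 ALLOC][8-44 FREE]
Op 3: free(b) -> (freed b); heap: [0-6 ALLOC][7-44 FREE]
malloc(11): first-fit scan over [0-6 ALLOC][7-44 FREE] -> 7

Answer: 7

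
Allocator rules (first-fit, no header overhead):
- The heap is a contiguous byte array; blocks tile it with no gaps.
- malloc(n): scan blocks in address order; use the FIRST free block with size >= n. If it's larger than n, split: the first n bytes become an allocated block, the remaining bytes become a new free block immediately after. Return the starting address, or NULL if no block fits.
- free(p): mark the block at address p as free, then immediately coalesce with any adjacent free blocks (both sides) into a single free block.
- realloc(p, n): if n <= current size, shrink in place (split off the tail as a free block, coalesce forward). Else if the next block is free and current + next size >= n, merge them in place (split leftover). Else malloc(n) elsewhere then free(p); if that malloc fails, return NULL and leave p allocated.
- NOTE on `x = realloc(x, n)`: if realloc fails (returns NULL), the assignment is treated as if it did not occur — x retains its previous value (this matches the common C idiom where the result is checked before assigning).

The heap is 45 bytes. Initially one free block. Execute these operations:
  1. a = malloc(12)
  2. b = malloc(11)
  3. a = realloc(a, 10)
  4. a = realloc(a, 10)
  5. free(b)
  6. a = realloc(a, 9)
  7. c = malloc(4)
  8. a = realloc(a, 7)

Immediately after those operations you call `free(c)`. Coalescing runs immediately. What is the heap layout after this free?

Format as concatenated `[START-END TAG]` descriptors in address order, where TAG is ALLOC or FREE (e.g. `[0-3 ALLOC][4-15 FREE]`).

Answer: [0-6 ALLOC][7-44 FREE]

Derivation:
Op 1: a = malloc(12) -> a = 0; heap: [0-11 ALLOC][12-44 FREE]
Op 2: b = malloc(11) -> b = 12; heap: [0-11 ALLOC][12-22 ALLOC][23-44 FREE]
Op 3: a = realloc(a, 10) -> a = 0; heap: [0-9 ALLOC][10-11 FREE][12-22 ALLOC][23-44 FREE]
Op 4: a = realloc(a, 10) -> a = 0; heap: [0-9 ALLOC][10-11 FREE][12-22 ALLOC][23-44 FREE]
Op 5: free(b) -> (freed b); heap: [0-9 ALLOC][10-44 FREE]
Op 6: a = realloc(a, 9) -> a = 0; heap: [0-8 ALLOC][9-44 FREE]
Op 7: c = malloc(4) -> c = 9; heap: [0-8 ALLOC][9-12 ALLOC][13-44 FREE]
Op 8: a = realloc(a, 7) -> a = 0; heap: [0-6 ALLOC][7-8 FREE][9-12 ALLOC][13-44 FREE]
free(c): c = 9 -> block [9-12 ALLOC]; mark free, coalesce with adjacent free neighbors -> [0-6 ALLOC][7-44 FREE]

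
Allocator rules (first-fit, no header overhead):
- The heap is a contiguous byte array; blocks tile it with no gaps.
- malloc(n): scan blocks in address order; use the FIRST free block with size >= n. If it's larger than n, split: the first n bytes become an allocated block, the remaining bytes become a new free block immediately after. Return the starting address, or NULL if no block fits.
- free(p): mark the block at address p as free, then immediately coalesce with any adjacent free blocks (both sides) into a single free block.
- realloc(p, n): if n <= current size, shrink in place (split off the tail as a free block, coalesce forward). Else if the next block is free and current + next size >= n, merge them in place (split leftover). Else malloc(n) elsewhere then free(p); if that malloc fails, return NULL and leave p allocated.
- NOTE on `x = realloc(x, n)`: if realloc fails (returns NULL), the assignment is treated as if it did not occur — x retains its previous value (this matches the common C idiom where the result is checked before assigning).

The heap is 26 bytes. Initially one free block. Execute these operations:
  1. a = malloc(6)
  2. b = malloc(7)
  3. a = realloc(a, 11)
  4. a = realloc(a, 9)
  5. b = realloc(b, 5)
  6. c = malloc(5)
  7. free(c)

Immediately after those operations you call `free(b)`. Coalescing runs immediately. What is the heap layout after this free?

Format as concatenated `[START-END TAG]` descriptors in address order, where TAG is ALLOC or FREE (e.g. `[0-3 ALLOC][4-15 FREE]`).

Op 1: a = malloc(6) -> a = 0; heap: [0-5 ALLOC][6-25 FREE]
Op 2: b = malloc(7) -> b = 6; heap: [0-5 ALLOC][6-12 ALLOC][13-25 FREE]
Op 3: a = realloc(a, 11) -> a = 13; heap: [0-5 FREE][6-12 ALLOC][13-23 ALLOC][24-25 FREE]
Op 4: a = realloc(a, 9) -> a = 13; heap: [0-5 FREE][6-12 ALLOC][13-21 ALLOC][22-25 FREE]
Op 5: b = realloc(b, 5) -> b = 6; heap: [0-5 FREE][6-10 ALLOC][11-12 FREE][13-21 ALLOC][22-25 FREE]
Op 6: c = malloc(5) -> c = 0; heap: [0-4 ALLOC][5-5 FREE][6-10 ALLOC][11-12 FREE][13-21 ALLOC][22-25 FREE]
Op 7: free(c) -> (freed c); heap: [0-5 FREE][6-10 ALLOC][11-12 FREE][13-21 ALLOC][22-25 FREE]
free(b): b = 6 -> block [6-10 ALLOC]; mark free, coalesce with adjacent free neighbors -> [0-12 FREE][13-21 ALLOC][22-25 FREE]

Answer: [0-12 FREE][13-21 ALLOC][22-25 FREE]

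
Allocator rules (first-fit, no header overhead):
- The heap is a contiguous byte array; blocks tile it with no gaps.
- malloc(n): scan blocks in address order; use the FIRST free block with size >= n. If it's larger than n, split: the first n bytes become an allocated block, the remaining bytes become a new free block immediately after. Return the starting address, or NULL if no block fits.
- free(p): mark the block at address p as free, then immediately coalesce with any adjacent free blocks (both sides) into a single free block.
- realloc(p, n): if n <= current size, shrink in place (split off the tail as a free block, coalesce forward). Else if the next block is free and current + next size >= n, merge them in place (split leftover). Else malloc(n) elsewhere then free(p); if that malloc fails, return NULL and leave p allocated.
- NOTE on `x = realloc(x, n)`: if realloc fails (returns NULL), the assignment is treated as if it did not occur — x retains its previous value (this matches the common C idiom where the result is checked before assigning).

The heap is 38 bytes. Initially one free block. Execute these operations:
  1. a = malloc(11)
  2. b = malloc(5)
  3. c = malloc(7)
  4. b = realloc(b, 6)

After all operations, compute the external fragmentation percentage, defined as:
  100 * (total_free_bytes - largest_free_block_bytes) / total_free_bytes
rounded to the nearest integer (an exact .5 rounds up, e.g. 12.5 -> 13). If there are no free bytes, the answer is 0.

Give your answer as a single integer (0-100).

Answer: 36

Derivation:
Op 1: a = malloc(11) -> a = 0; heap: [0-10 ALLOC][11-37 FREE]
Op 2: b = malloc(5) -> b = 11; heap: [0-10 ALLOC][11-15 ALLOC][16-37 FREE]
Op 3: c = malloc(7) -> c = 16; heap: [0-10 ALLOC][11-15 ALLOC][16-22 ALLOC][23-37 FREE]
Op 4: b = realloc(b, 6) -> b = 23; heap: [0-10 ALLOC][11-15 FREE][16-22 ALLOC][23-28 ALLOC][29-37 FREE]
Free blocks: [5 9] total_free=14 largest=9 -> 100*(14-9)/14 = 500/14 ≈ 35.714 -> rounds to 36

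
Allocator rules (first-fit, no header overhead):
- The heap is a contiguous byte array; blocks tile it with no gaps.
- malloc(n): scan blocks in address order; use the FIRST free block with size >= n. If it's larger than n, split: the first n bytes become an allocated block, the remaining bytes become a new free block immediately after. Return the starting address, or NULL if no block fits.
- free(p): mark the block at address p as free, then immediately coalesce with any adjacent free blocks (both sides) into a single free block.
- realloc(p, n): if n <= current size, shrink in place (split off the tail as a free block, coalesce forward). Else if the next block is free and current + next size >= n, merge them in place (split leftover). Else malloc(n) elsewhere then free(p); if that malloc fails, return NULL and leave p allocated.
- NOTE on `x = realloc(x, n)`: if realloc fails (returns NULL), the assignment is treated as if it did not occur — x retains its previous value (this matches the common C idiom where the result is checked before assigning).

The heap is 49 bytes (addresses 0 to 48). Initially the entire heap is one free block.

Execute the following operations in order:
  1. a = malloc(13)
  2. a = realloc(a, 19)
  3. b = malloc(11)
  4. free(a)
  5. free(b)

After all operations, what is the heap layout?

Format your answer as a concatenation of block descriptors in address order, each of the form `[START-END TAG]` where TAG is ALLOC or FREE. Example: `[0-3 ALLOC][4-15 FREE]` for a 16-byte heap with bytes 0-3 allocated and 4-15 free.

Op 1: a = malloc(13) -> a = 0; heap: [0-12 ALLOC][13-48 FREE]
Op 2: a = realloc(a, 19) -> a = 0; heap: [0-18 ALLOC][19-48 FREE]
Op 3: b = malloc(11) -> b = 19; heap: [0-18 ALLOC][19-29 ALLOC][30-48 FREE]
Op 4: free(a) -> (freed a); heap: [0-18 FREE][19-29 ALLOC][30-48 FREE]
Op 5: free(b) -> (freed b); heap: [0-48 FREE]

Answer: [0-48 FREE]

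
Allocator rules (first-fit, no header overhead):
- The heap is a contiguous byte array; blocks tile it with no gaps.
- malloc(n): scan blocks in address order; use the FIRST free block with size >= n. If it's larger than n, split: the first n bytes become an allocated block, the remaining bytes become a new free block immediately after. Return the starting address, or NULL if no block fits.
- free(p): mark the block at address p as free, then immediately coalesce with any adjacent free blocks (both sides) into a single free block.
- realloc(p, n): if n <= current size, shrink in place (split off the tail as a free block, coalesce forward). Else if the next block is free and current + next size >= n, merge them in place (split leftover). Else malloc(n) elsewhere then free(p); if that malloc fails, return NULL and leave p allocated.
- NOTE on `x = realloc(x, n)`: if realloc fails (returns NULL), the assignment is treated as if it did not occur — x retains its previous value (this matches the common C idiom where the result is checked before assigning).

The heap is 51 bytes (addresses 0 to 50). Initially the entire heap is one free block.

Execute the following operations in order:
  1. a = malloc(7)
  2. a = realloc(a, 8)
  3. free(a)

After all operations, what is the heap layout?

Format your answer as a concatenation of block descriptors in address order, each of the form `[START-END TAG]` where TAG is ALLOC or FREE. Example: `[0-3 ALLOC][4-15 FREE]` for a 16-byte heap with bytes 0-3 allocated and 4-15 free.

Answer: [0-50 FREE]

Derivation:
Op 1: a = malloc(7) -> a = 0; heap: [0-6 ALLOC][7-50 FREE]
Op 2: a = realloc(a, 8) -> a = 0; heap: [0-7 ALLOC][8-50 FREE]
Op 3: free(a) -> (freed a); heap: [0-50 FREE]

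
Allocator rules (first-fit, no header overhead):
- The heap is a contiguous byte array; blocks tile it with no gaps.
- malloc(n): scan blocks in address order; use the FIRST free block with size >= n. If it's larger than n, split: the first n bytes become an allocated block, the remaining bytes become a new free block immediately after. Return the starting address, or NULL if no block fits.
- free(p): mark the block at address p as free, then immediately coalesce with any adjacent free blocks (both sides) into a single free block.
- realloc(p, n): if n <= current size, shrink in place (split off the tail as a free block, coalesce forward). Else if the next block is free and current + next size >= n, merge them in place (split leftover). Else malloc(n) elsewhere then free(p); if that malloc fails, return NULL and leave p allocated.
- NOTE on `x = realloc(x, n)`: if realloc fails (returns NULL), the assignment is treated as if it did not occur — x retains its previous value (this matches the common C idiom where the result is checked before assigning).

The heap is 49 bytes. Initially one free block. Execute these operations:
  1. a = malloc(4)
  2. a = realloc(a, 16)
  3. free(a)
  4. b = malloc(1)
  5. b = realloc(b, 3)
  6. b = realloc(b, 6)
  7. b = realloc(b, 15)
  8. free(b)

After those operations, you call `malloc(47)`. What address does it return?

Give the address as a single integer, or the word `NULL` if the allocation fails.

Answer: 0

Derivation:
Op 1: a = malloc(4) -> a = 0; heap: [0-3 ALLOC][4-48 FREE]
Op 2: a = realloc(a, 16) -> a = 0; heap: [0-15 ALLOC][16-48 FREE]
Op 3: free(a) -> (freed a); heap: [0-48 FREE]
Op 4: b = malloc(1) -> b = 0; heap: [0-0 ALLOC][1-48 FREE]
Op 5: b = realloc(b, 3) -> b = 0; heap: [0-2 ALLOC][3-48 FREE]
Op 6: b = realloc(b, 6) -> b = 0; heap: [0-5 ALLOC][6-48 FREE]
Op 7: b = realloc(b, 15) -> b = 0; heap: [0-14 ALLOC][15-48 FREE]
Op 8: free(b) -> (freed b); heap: [0-48 FREE]
malloc(47): first-fit scan over [0-48 FREE] -> 0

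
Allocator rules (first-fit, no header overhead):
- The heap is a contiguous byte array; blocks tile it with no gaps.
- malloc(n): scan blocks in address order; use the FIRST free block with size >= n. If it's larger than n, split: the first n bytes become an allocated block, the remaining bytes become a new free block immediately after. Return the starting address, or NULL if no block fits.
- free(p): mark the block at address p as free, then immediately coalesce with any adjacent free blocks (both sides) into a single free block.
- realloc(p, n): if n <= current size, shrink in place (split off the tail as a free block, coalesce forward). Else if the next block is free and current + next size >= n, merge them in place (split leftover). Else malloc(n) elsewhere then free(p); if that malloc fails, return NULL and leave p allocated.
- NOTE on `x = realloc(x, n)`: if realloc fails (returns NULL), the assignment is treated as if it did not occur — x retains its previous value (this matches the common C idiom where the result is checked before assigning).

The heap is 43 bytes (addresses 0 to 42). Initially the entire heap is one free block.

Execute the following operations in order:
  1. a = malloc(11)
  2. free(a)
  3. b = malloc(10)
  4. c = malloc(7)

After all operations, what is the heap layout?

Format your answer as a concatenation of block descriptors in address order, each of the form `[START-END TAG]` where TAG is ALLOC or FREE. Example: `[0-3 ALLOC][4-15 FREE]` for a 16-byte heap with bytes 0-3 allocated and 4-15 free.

Answer: [0-9 ALLOC][10-16 ALLOC][17-42 FREE]

Derivation:
Op 1: a = malloc(11) -> a = 0; heap: [0-10 ALLOC][11-42 FREE]
Op 2: free(a) -> (freed a); heap: [0-42 FREE]
Op 3: b = malloc(10) -> b = 0; heap: [0-9 ALLOC][10-42 FREE]
Op 4: c = malloc(7) -> c = 10; heap: [0-9 ALLOC][10-16 ALLOC][17-42 FREE]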